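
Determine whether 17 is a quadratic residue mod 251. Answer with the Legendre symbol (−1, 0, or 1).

Euler's criterion: (17/251) ≡ 17^125 (mod 251).
17^2 ≡ 38 (mod 251)
17^4 ≡ 189 (mod 251)
17^8 ≡ 79 (mod 251)
17^16 ≡ 217 (mod 251)
17^32 ≡ 152 (mod 251)
17^64 ≡ 12 (mod 251)
17^125 = 17^(64+32+16+8+4+1) ≡ 1 (mod 251).
Result is 1, so (17/251) = 1.

1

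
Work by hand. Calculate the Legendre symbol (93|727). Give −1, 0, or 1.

Reciprocity: 93 ≡ 1 and 727 ≡ 3 (mod 4), so (93/727) = +(727/93).
Reduce top mod 93: now compute (76/93).
Pull out 2^2: since 93 ≡ 5 (mod 8), (2/93) = -1, so (2/93)^2 = +1.
Reciprocity: 19 ≡ 3 and 93 ≡ 1 (mod 4), so (19/93) = +(93/19).
Reduce top mod 19: now compute (17/19).
Reciprocity: 17 ≡ 1 and 19 ≡ 3 (mod 4), so (17/19) = +(19/17).
Reduce top mod 17: now compute (2/17).
Pull out 2: since 17 ≡ 1 (mod 8), (2/17) = +1.
Reached (1/17) = 1. Collecting the sign flips along the way, the symbol is +1.

1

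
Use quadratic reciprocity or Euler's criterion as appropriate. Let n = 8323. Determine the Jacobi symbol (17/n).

-1

Reciprocity: 17 ≡ 1 and 8323 ≡ 3 (mod 4), so (17/8323) = +(8323/17).
Reduce top mod 17: now compute (10/17).
Pull out 2: since 17 ≡ 1 (mod 8), (2/17) = +1.
Reciprocity: 5 ≡ 1 and 17 ≡ 1 (mod 4), so (5/17) = +(17/5).
Reduce top mod 5: now compute (2/5).
Pull out 2: since 5 ≡ 5 (mod 8), (2/5) = -1.
Reached (1/5) = 1. Collecting the sign flips along the way, the symbol is -1.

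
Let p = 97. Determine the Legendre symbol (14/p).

Euler's criterion: (14/97) ≡ 14^48 (mod 97).
14^2 ≡ 2 (mod 97)
14^4 ≡ 4 (mod 97)
14^8 ≡ 16 (mod 97)
14^16 ≡ 62 (mod 97)
14^32 ≡ 61 (mod 97)
14^48 = 14^(32+16) ≡ 96 (mod 97).
Result is 96 ≡ −1, so (14/97) = −1.

-1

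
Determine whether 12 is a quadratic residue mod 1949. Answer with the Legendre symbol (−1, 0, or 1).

-1

Pull out 2^2: since 1949 ≡ 5 (mod 8), (2/1949) = -1, so (2/1949)^2 = +1.
Reciprocity: 3 ≡ 3 and 1949 ≡ 1 (mod 4), so (3/1949) = +(1949/3).
Reduce top mod 3: now compute (2/3).
Pull out 2: since 3 ≡ 3 (mod 8), (2/3) = -1.
Reached (1/3) = 1. Collecting the sign flips along the way, the symbol is -1.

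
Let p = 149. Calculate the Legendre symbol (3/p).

-1

Euler's criterion: (3/149) ≡ 3^74 (mod 149).
3^2 ≡ 9 (mod 149)
3^4 ≡ 81 (mod 149)
3^8 ≡ 5 (mod 149)
3^16 ≡ 25 (mod 149)
3^32 ≡ 29 (mod 149)
3^64 ≡ 96 (mod 149)
3^74 = 3^(64+8+2) ≡ 148 (mod 149).
Result is 148 ≡ −1, so (3/149) = −1.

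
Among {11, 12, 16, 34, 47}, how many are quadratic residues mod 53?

3

(11/53) = +1 → QR.
(12/53) = -1 → non-residue.
(16/53) = +1 → QR.
(34/53) = -1 → non-residue.
(47/53) = +1 → QR.
Total quadratic residues among the 5: 3.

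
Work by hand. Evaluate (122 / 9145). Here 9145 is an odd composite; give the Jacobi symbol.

Pull out 2: since 9145 ≡ 1 (mod 8), (2/9145) = +1.
Reciprocity: 61 ≡ 1 and 9145 ≡ 1 (mod 4), so (61/9145) = +(9145/61).
Reduce top mod 61: now compute (56/61).
Pull out 2^3: since 61 ≡ 5 (mod 8), (2/61) = -1, so (2/61)^3 = -1.
Reciprocity: 7 ≡ 3 and 61 ≡ 1 (mod 4), so (7/61) = +(61/7).
Reduce top mod 7: now compute (5/7).
Reciprocity: 5 ≡ 1 and 7 ≡ 3 (mod 4), so (5/7) = +(7/5).
Reduce top mod 5: now compute (2/5).
Pull out 2: since 5 ≡ 5 (mod 8), (2/5) = -1.
Reached (1/5) = 1. Collecting the sign flips along the way, the symbol is +1.

1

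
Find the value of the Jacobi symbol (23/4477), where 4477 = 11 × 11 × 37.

Reciprocity: 23 ≡ 3 and 4477 ≡ 1 (mod 4), so (23/4477) = +(4477/23).
Reduce top mod 23: now compute (15/23).
Reciprocity: 15 ≡ 3 and 23 ≡ 3 (mod 4), so (15/23) = −(23/15).
Reduce top mod 15: now compute (8/15).
Pull out 2^3: since 15 ≡ 7 (mod 8), (2/15) = +1, so (2/15)^3 = +1.
Reached (1/15) = 1. Collecting the sign flips along the way, the symbol is -1.

-1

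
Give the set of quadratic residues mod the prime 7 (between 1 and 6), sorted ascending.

Square k = 1,…,3 (k and 7−k give the same square):
1²=1, 2²=4, 3²≡2 (mod 7).
So the quadratic residues mod 7 are {1, 2, 4}.

1,2,4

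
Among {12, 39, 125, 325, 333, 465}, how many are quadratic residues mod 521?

(12/521) = -1 → non-residue.
(39/521) = -1 → non-residue.
(125/521) = +1 → QR.
(325/521) = +1 → QR.
(333/521) = +1 → QR.
(465/521) = -1 → non-residue.
Total quadratic residues among the 6: 3.

3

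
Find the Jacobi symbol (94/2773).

Pull out 2: since 2773 ≡ 5 (mod 8), (2/2773) = -1.
Reciprocity: 47 ≡ 3 and 2773 ≡ 1 (mod 4), so (47/2773) = +(2773/47).
Reduce top mod 47: now compute (0/47).
Top reduces to 0: gcd > 1, so the symbol is 0.

0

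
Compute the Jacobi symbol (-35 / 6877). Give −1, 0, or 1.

First reduce: -35 ≡ 6842 (mod 6877).
Pull out 2: since 6877 ≡ 5 (mod 8), (2/6877) = -1.
Reciprocity: 3421 ≡ 1 and 6877 ≡ 1 (mod 4), so (3421/6877) = +(6877/3421).
Reduce top mod 3421: now compute (35/3421).
Reciprocity: 35 ≡ 3 and 3421 ≡ 1 (mod 4), so (35/3421) = +(3421/35).
Reduce top mod 35: now compute (26/35).
Pull out 2: since 35 ≡ 3 (mod 8), (2/35) = -1.
Reciprocity: 13 ≡ 1 and 35 ≡ 3 (mod 4), so (13/35) = +(35/13).
Reduce top mod 13: now compute (9/13).
Reciprocity: 9 ≡ 1 and 13 ≡ 1 (mod 4), so (9/13) = +(13/9).
Reduce top mod 9: now compute (4/9).
Pull out 2^2: since 9 ≡ 1 (mod 8), (2/9) = +1, so (2/9)^2 = +1.
Reached (1/9) = 1. Collecting the sign flips along the way, the symbol is +1.

1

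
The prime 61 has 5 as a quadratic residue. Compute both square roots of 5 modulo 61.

26, 35

61 ≡ 1 (mod 4), so we find a root by search.
Trying successive values, 26² = 676 ≡ 5 (mod 61). The other root is 61 − 26 = 35.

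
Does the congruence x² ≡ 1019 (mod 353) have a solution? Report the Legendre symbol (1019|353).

Euler's criterion: (1019/353) ≡ 313^176 (mod 353).
313^2 ≡ 188 (mod 353)
313^4 ≡ 44 (mod 353)
313^8 ≡ 171 (mod 353)
313^16 ≡ 295 (mod 353)
313^32 ≡ 187 (mod 353)
313^64 ≡ 22 (mod 353)
313^128 ≡ 131 (mod 353)
313^176 = 313^(128+32+16) ≡ 352 (mod 353).
Result is 352 ≡ −1, so (1019/353) = −1.

-1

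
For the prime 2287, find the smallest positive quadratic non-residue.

(2/2287) = +1, so 2 is a residue.
(3/2287) = −1, so 3 is the smallest positive non-residue mod 2287.

3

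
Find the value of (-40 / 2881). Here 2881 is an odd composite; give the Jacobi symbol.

First reduce: -40 ≡ 2841 (mod 2881).
Reciprocity: 2841 ≡ 1 and 2881 ≡ 1 (mod 4), so (2841/2881) = +(2881/2841).
Reduce top mod 2841: now compute (40/2841).
Pull out 2^3: since 2841 ≡ 1 (mod 8), (2/2841) = +1, so (2/2841)^3 = +1.
Reciprocity: 5 ≡ 1 and 2841 ≡ 1 (mod 4), so (5/2841) = +(2841/5).
Reduce top mod 5: now compute (1/5).
Reached (1/5) = 1. Collecting the sign flips along the way, the symbol is +1.

1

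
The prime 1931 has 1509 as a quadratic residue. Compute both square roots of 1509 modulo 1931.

641, 1290

Since 1931 ≡ 3 (mod 4), a square root of 1509 is 1509^((1931+1)/4) = 1509^483 mod 1931.
Repeated squaring: 1509^2≡432, 1509^4≡1248, 1509^8≡1118, 1509^16≡567, 1509^32≡943, 1509^64≡989, 1509^128≡1035, 1509^256≡1451 (mod 1931).
1509^483 = 1509^(256+128+64+32+2+1) ≡ 641 (mod 1931).
Check: 641² = 410881 ≡ 1509 (mod 1931). The two roots are 641 and 1290.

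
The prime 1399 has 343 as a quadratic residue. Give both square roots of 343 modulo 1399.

Since 1399 ≡ 3 (mod 4), a square root of 343 is 343^((1399+1)/4) = 343^350 mod 1399.
Repeated squaring: 343^2≡133, 343^4≡901, 343^8≡381, 343^16≡1064, 343^32≡305, 343^64≡691, 343^128≡422, 343^256≡411 (mod 1399).
343^350 = 343^(256+64+16+8+4+2) ≡ 472 (mod 1399).
Check: 472² = 222784 ≡ 343 (mod 1399). The two roots are 472 and 927.

472, 927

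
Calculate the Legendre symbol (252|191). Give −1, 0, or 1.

-1

First reduce: 252 ≡ 61 (mod 191).
Reciprocity: 61 ≡ 1 and 191 ≡ 3 (mod 4), so (61/191) = +(191/61).
Reduce top mod 61: now compute (8/61).
Pull out 2^3: since 61 ≡ 5 (mod 8), (2/61) = -1, so (2/61)^3 = -1.
Reached (1/61) = 1. Collecting the sign flips along the way, the symbol is -1.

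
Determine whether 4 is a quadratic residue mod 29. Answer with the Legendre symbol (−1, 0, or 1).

1

Pull out 2^2: since 29 ≡ 5 (mod 8), (2/29) = -1, so (2/29)^2 = +1.
Reached (1/29) = 1. Collecting the sign flips along the way, the symbol is +1.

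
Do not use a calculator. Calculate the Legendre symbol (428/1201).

Pull out 2^2: since 1201 ≡ 1 (mod 8), (2/1201) = +1, so (2/1201)^2 = +1.
Reciprocity: 107 ≡ 3 and 1201 ≡ 1 (mod 4), so (107/1201) = +(1201/107).
Reduce top mod 107: now compute (24/107).
Pull out 2^3: since 107 ≡ 3 (mod 8), (2/107) = -1, so (2/107)^3 = -1.
Reciprocity: 3 ≡ 3 and 107 ≡ 3 (mod 4), so (3/107) = −(107/3).
Reduce top mod 3: now compute (2/3).
Pull out 2: since 3 ≡ 3 (mod 8), (2/3) = -1.
Reached (1/3) = 1. Collecting the sign flips along the way, the symbol is -1.

-1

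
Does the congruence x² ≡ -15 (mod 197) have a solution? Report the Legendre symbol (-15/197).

1

First reduce: -15 ≡ 182 (mod 197).
Pull out 2: since 197 ≡ 5 (mod 8), (2/197) = -1.
Reciprocity: 91 ≡ 3 and 197 ≡ 1 (mod 4), so (91/197) = +(197/91).
Reduce top mod 91: now compute (15/91).
Reciprocity: 15 ≡ 3 and 91 ≡ 3 (mod 4), so (15/91) = −(91/15).
Reduce top mod 15: now compute (1/15).
Reached (1/15) = 1. Collecting the sign flips along the way, the symbol is +1.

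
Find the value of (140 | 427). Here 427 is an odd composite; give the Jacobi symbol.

Pull out 2^2: since 427 ≡ 3 (mod 8), (2/427) = -1, so (2/427)^2 = +1.
Reciprocity: 35 ≡ 3 and 427 ≡ 3 (mod 4), so (35/427) = −(427/35).
Reduce top mod 35: now compute (7/35).
Reciprocity: 7 ≡ 3 and 35 ≡ 3 (mod 4), so (7/35) = −(35/7).
Reduce top mod 7: now compute (0/7).
Top reduces to 0: gcd > 1, so the symbol is 0.

0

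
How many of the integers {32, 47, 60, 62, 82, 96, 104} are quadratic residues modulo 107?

(32/107) = -1 → non-residue.
(47/107) = +1 → QR.
(60/107) = -1 → non-residue.
(62/107) = +1 → QR.
(82/107) = -1 → non-residue.
(96/107) = -1 → non-residue.
(104/107) = -1 → non-residue.
Total quadratic residues among the 7: 2.

2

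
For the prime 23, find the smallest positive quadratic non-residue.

(2/23) = +1, so 2 is a residue.
(3/23) = +1, so 3 is a residue.
(4/23) = +1, so 4 is a residue.
(5/23) = −1, so 5 is the smallest positive non-residue mod 23.

5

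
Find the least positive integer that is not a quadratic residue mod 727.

(2/727) = +1, so 2 is a residue.
(3/727) = −1, so 3 is the smallest positive non-residue mod 727.

3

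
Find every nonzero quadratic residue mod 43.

Square k = 1,…,21 (k and 43−k give the same square):
1²=1, 2²=4, 3²=9, 4²=16, 5²=25, 6²=36, 7²≡6, 8²≡21, 9²≡38, 10²≡14, 11²≡35, 12²≡15, 13²≡40, 14²≡24, 15²≡10, 16²≡41, 17²≡31, 18²≡23, 19²≡17, 20²≡13, 21²≡11 (mod 43).
So the quadratic residues mod 43 are {1, 4, 6, 9, 10, 11, 13, 14, 15, 16, 17, 21, 23, 24, 25, 31, 35, 36, 38, 40, 41}.

1,4,6,9,10,11,13,14,15,16,17,21,23,24,25,31,35,36,38,40,41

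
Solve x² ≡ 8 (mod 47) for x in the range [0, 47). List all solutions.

14, 33

Since 47 ≡ 3 (mod 4), a square root of 8 is 8^((47+1)/4) = 8^12 mod 47.
Repeated squaring: 8^2≡17, 8^4≡7, 8^8≡2 (mod 47).
8^12 = 8^(8+4) ≡ 14 (mod 47).
Check: 14² = 196 ≡ 8 (mod 47). The two roots are 14 and 33.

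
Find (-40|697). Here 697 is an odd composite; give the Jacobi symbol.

-1

First reduce: -40 ≡ 657 (mod 697).
Reciprocity: 657 ≡ 1 and 697 ≡ 1 (mod 4), so (657/697) = +(697/657).
Reduce top mod 657: now compute (40/657).
Pull out 2^3: since 657 ≡ 1 (mod 8), (2/657) = +1, so (2/657)^3 = +1.
Reciprocity: 5 ≡ 1 and 657 ≡ 1 (mod 4), so (5/657) = +(657/5).
Reduce top mod 5: now compute (2/5).
Pull out 2: since 5 ≡ 5 (mod 8), (2/5) = -1.
Reached (1/5) = 1. Collecting the sign flips along the way, the symbol is -1.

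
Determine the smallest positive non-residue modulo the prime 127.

3

(2/127) = +1, so 2 is a residue.
(3/127) = −1, so 3 is the smallest positive non-residue mod 127.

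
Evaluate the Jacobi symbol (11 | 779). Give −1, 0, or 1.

-1

Reciprocity: 11 ≡ 3 and 779 ≡ 3 (mod 4), so (11/779) = −(779/11).
Reduce top mod 11: now compute (9/11).
Reciprocity: 9 ≡ 1 and 11 ≡ 3 (mod 4), so (9/11) = +(11/9).
Reduce top mod 9: now compute (2/9).
Pull out 2: since 9 ≡ 1 (mod 8), (2/9) = +1.
Reached (1/9) = 1. Collecting the sign flips along the way, the symbol is -1.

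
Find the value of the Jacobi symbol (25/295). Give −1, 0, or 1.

Reciprocity: 25 ≡ 1 and 295 ≡ 3 (mod 4), so (25/295) = +(295/25).
Reduce top mod 25: now compute (20/25).
Pull out 2^2: since 25 ≡ 1 (mod 8), (2/25) = +1, so (2/25)^2 = +1.
Reciprocity: 5 ≡ 1 and 25 ≡ 1 (mod 4), so (5/25) = +(25/5).
Reduce top mod 5: now compute (0/5).
Top reduces to 0: gcd > 1, so the symbol is 0.

0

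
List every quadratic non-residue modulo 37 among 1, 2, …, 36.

2, 5, 6, 8, 13, 14, 15, 17, 18, 19, 20, 22, 23, 24, 29, 31, 32, 35

Square k = 1,…,18 (k and 37−k give the same square):
1²=1, 2²=4, 3²=9, 4²=16, 5²=25, 6²=36, 7²≡12, 8²≡27, 9²≡7, 10²≡26, 11²≡10, 12²≡33, 13²≡21, 14²≡11, 15²≡3, 16²≡34, 17²≡30, 18²≡28 (mod 37).
The residues are {1, 3, 4, 7, 9, 10, 11, 12, 16, 21, 25, 26, 27, 28, 30, 33, 34, 36}; the non-residues are the remaining 18 nonzero classes.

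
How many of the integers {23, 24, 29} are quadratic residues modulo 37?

(23/37) = -1 → non-residue.
(24/37) = -1 → non-residue.
(29/37) = -1 → non-residue.
Total quadratic residues among the 3: 0.

0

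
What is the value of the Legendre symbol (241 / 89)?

First reduce: 241 ≡ 63 (mod 89).
Reciprocity: 63 ≡ 3 and 89 ≡ 1 (mod 4), so (63/89) = +(89/63).
Reduce top mod 63: now compute (26/63).
Pull out 2: since 63 ≡ 7 (mod 8), (2/63) = +1.
Reciprocity: 13 ≡ 1 and 63 ≡ 3 (mod 4), so (13/63) = +(63/13).
Reduce top mod 13: now compute (11/13).
Reciprocity: 11 ≡ 3 and 13 ≡ 1 (mod 4), so (11/13) = +(13/11).
Reduce top mod 11: now compute (2/11).
Pull out 2: since 11 ≡ 3 (mod 8), (2/11) = -1.
Reached (1/11) = 1. Collecting the sign flips along the way, the symbol is -1.

-1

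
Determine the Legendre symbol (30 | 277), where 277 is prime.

1

Euler's criterion: (30/277) ≡ 30^138 (mod 277).
30^2 ≡ 69 (mod 277)
30^4 ≡ 52 (mod 277)
30^8 ≡ 211 (mod 277)
30^16 ≡ 201 (mod 277)
30^32 ≡ 236 (mod 277)
30^64 ≡ 19 (mod 277)
30^128 ≡ 84 (mod 277)
30^138 = 30^(128+8+2) ≡ 1 (mod 277).
Result is 1, so (30/277) = 1.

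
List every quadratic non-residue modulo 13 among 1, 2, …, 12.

2,5,6,7,8,11

Square k = 1,…,6 (k and 13−k give the same square):
1²=1, 2²=4, 3²=9, 4²≡3, 5²≡12, 6²≡10 (mod 13).
The residues are {1, 3, 4, 9, 10, 12}; the non-residues are the remaining 6 nonzero classes.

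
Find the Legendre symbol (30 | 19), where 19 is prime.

First reduce: 30 ≡ 11 (mod 19).
Reciprocity: 11 ≡ 3 and 19 ≡ 3 (mod 4), so (11/19) = −(19/11).
Reduce top mod 11: now compute (8/11).
Pull out 2^3: since 11 ≡ 3 (mod 8), (2/11) = -1, so (2/11)^3 = -1.
Reached (1/11) = 1. Collecting the sign flips along the way, the symbol is +1.

1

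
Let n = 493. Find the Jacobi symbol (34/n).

Pull out 2: since 493 ≡ 5 (mod 8), (2/493) = -1.
Reciprocity: 17 ≡ 1 and 493 ≡ 1 (mod 4), so (17/493) = +(493/17).
Reduce top mod 17: now compute (0/17).
Top reduces to 0: gcd > 1, so the symbol is 0.

0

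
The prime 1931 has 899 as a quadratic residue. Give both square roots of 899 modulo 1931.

Since 1931 ≡ 3 (mod 4), a square root of 899 is 899^((1931+1)/4) = 899^483 mod 1931.
Repeated squaring: 899^2≡1043, 899^4≡696, 899^8≡1666, 899^16≡709, 899^32≡621, 899^64≡1372, 899^128≡1590, 899^256≡421 (mod 1931).
899^483 = 899^(256+128+64+32+2+1) ≡ 69 (mod 1931).
Check: 69² = 4761 ≡ 899 (mod 1931). The two roots are 69 and 1862.

69, 1862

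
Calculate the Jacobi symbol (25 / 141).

Reciprocity: 25 ≡ 1 and 141 ≡ 1 (mod 4), so (25/141) = +(141/25).
Reduce top mod 25: now compute (16/25).
Pull out 2^4: since 25 ≡ 1 (mod 8), (2/25) = +1, so (2/25)^4 = +1.
Reached (1/25) = 1. Collecting the sign flips along the way, the symbol is +1.

1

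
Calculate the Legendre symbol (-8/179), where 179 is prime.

1

First reduce: -8 ≡ 171 (mod 179).
Reciprocity: 171 ≡ 3 and 179 ≡ 3 (mod 4), so (171/179) = −(179/171).
Reduce top mod 171: now compute (8/171).
Pull out 2^3: since 171 ≡ 3 (mod 8), (2/171) = -1, so (2/171)^3 = -1.
Reached (1/171) = 1. Collecting the sign flips along the way, the symbol is +1.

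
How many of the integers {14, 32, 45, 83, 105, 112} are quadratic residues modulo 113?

5

(14/113) = +1 → QR.
(32/113) = +1 → QR.
(45/113) = -1 → non-residue.
(83/113) = +1 → QR.
(105/113) = +1 → QR.
(112/113) = +1 → QR.
Total quadratic residues among the 6: 5.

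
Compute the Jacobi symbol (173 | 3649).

Reciprocity: 173 ≡ 1 and 3649 ≡ 1 (mod 4), so (173/3649) = +(3649/173).
Reduce top mod 173: now compute (16/173).
Pull out 2^4: since 173 ≡ 5 (mod 8), (2/173) = -1, so (2/173)^4 = +1.
Reached (1/173) = 1. Collecting the sign flips along the way, the symbol is +1.

1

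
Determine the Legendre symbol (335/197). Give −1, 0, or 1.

First reduce: 335 ≡ 138 (mod 197).
Pull out 2: since 197 ≡ 5 (mod 8), (2/197) = -1.
Reciprocity: 69 ≡ 1 and 197 ≡ 1 (mod 4), so (69/197) = +(197/69).
Reduce top mod 69: now compute (59/69).
Reciprocity: 59 ≡ 3 and 69 ≡ 1 (mod 4), so (59/69) = +(69/59).
Reduce top mod 59: now compute (10/59).
Pull out 2: since 59 ≡ 3 (mod 8), (2/59) = -1.
Reciprocity: 5 ≡ 1 and 59 ≡ 3 (mod 4), so (5/59) = +(59/5).
Reduce top mod 5: now compute (4/5).
Pull out 2^2: since 5 ≡ 5 (mod 8), (2/5) = -1, so (2/5)^2 = +1.
Reached (1/5) = 1. Collecting the sign flips along the way, the symbol is +1.

1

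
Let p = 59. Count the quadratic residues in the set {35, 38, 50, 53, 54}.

2

(35/59) = +1 → QR.
(38/59) = -1 → non-residue.
(50/59) = -1 → non-residue.
(53/59) = +1 → QR.
(54/59) = -1 → non-residue.
Total quadratic residues among the 5: 2.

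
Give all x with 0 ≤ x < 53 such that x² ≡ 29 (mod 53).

53 ≡ 1 (mod 4), so we find a root by search.
Trying successive values, 20² = 400 ≡ 29 (mod 53). The other root is 53 − 20 = 33.

20, 33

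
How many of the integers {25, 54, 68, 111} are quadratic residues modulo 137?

(25/137) = +1 → QR.
(54/137) = -1 → non-residue.
(68/137) = +1 → QR.
(111/137) = -1 → non-residue.
Total quadratic residues among the 4: 2.

2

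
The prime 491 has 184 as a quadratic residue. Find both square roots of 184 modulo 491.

Since 491 ≡ 3 (mod 4), a square root of 184 is 184^((491+1)/4) = 184^123 mod 491.
Repeated squaring: 184^2≡468, 184^4≡38, 184^8≡462, 184^16≡350, 184^32≡241, 184^64≡143 (mod 491).
184^123 = 184^(64+32+16+8+2+1) ≡ 269 (mod 491).
Check: 269² = 72361 ≡ 184 (mod 491). The two roots are 222 and 269.

222, 269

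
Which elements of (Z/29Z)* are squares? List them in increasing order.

Square k = 1,…,14 (k and 29−k give the same square):
1²=1, 2²=4, 3²=9, 4²=16, 5²=25, 6²≡7, 7²≡20, 8²≡6, 9²≡23, 10²≡13, 11²≡5, 12²≡28, 13²≡24, 14²≡22 (mod 29).
So the quadratic residues mod 29 are {1, 4, 5, 6, 7, 9, 13, 16, 20, 22, 23, 24, 25, 28}.

1 4 5 6 7 9 13 16 20 22 23 24 25 28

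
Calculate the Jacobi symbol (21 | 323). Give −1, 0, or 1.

-1

Reciprocity: 21 ≡ 1 and 323 ≡ 3 (mod 4), so (21/323) = +(323/21).
Reduce top mod 21: now compute (8/21).
Pull out 2^3: since 21 ≡ 5 (mod 8), (2/21) = -1, so (2/21)^3 = -1.
Reached (1/21) = 1. Collecting the sign flips along the way, the symbol is -1.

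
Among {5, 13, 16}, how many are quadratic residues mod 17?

2

(5/17) = -1 → non-residue.
(13/17) = +1 → QR.
(16/17) = +1 → QR.
Total quadratic residues among the 3: 2.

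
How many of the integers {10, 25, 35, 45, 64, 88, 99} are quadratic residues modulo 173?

5

(10/173) = +1 → QR.
(25/173) = +1 → QR.
(35/173) = +1 → QR.
(45/173) = -1 → non-residue.
(64/173) = +1 → QR.
(88/173) = +1 → QR.
(99/173) = -1 → non-residue.
Total quadratic residues among the 7: 5.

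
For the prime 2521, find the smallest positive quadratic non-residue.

(2/2521) = +1, so 2 is a residue.
(3/2521) = +1, so 3 is a residue.
(4/2521) = +1, so 4 is a residue.
(5/2521) = +1, so 5 is a residue.
(6/2521) = +1, so 6 is a residue.
(7/2521) = +1, so 7 is a residue.
(8/2521) = +1, so 8 is a residue.
(9/2521) = +1, so 9 is a residue.
(10/2521) = +1, so 10 is a residue.
(11/2521) = −1, so 11 is the smallest positive non-residue mod 2521.

11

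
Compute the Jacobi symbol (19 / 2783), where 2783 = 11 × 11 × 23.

-1

Reciprocity: 19 ≡ 3 and 2783 ≡ 3 (mod 4), so (19/2783) = −(2783/19).
Reduce top mod 19: now compute (9/19).
Reciprocity: 9 ≡ 1 and 19 ≡ 3 (mod 4), so (9/19) = +(19/9).
Reduce top mod 9: now compute (1/9).
Reached (1/9) = 1. Collecting the sign flips along the way, the symbol is -1.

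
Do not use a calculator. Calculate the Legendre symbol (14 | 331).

1

Pull out 2: since 331 ≡ 3 (mod 8), (2/331) = -1.
Reciprocity: 7 ≡ 3 and 331 ≡ 3 (mod 4), so (7/331) = −(331/7).
Reduce top mod 7: now compute (2/7).
Pull out 2: since 7 ≡ 7 (mod 8), (2/7) = +1.
Reached (1/7) = 1. Collecting the sign flips along the way, the symbol is +1.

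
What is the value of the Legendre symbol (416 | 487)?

-1

Pull out 2^5: since 487 ≡ 7 (mod 8), (2/487) = +1, so (2/487)^5 = +1.
Reciprocity: 13 ≡ 1 and 487 ≡ 3 (mod 4), so (13/487) = +(487/13).
Reduce top mod 13: now compute (6/13).
Pull out 2: since 13 ≡ 5 (mod 8), (2/13) = -1.
Reciprocity: 3 ≡ 3 and 13 ≡ 1 (mod 4), so (3/13) = +(13/3).
Reduce top mod 3: now compute (1/3).
Reached (1/3) = 1. Collecting the sign flips along the way, the symbol is -1.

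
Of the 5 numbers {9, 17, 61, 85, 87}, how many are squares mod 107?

4

(9/107) = +1 → QR.
(17/107) = -1 → non-residue.
(61/107) = +1 → QR.
(85/107) = +1 → QR.
(87/107) = +1 → QR.
Total quadratic residues among the 5: 4.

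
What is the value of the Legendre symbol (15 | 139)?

Reciprocity: 15 ≡ 3 and 139 ≡ 3 (mod 4), so (15/139) = −(139/15).
Reduce top mod 15: now compute (4/15).
Pull out 2^2: since 15 ≡ 7 (mod 8), (2/15) = +1, so (2/15)^2 = +1.
Reached (1/15) = 1. Collecting the sign flips along the way, the symbol is -1.

-1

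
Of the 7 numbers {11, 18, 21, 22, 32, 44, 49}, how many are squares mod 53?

3

(11/53) = +1 → QR.
(18/53) = -1 → non-residue.
(21/53) = -1 → non-residue.
(22/53) = -1 → non-residue.
(32/53) = -1 → non-residue.
(44/53) = +1 → QR.
(49/53) = +1 → QR.
Total quadratic residues among the 7: 3.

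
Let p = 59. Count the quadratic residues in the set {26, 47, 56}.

(26/59) = +1 → QR.
(47/59) = -1 → non-residue.
(56/59) = -1 → non-residue.
Total quadratic residues among the 3: 1.

1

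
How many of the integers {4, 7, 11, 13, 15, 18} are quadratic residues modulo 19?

3

(4/19) = +1 → QR.
(7/19) = +1 → QR.
(11/19) = +1 → QR.
(13/19) = -1 → non-residue.
(15/19) = -1 → non-residue.
(18/19) = -1 → non-residue.
Total quadratic residues among the 6: 3.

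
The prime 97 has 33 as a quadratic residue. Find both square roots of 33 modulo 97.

18, 79

97 ≡ 1 (mod 4), so we find a root by search.
Trying successive values, 18² = 324 ≡ 33 (mod 97). The other root is 97 − 18 = 79.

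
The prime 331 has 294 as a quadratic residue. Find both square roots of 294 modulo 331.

Since 331 ≡ 3 (mod 4), a square root of 294 is 294^((331+1)/4) = 294^83 mod 331.
Repeated squaring: 294^2≡45, 294^4≡39, 294^8≡197, 294^16≡82, 294^32≡104, 294^64≡224 (mod 331).
294^83 = 294^(64+16+2+1) ≡ 25 (mod 331).
Check: 25² = 625 ≡ 294 (mod 331). The two roots are 25 and 306.

25, 306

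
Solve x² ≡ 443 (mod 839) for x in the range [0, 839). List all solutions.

128, 711

Since 839 ≡ 3 (mod 4), a square root of 443 is 443^((839+1)/4) = 443^210 mod 839.
Repeated squaring: 443^2≡762, 443^4≡56, 443^8≡619, 443^16≡577, 443^32≡685, 443^64≡224, 443^128≡675 (mod 839).
443^210 = 443^(128+64+16+2) ≡ 128 (mod 839).
Check: 128² = 16384 ≡ 443 (mod 839). The two roots are 128 and 711.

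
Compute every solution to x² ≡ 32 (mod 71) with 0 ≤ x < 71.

23, 48

Since 71 ≡ 3 (mod 4), a square root of 32 is 32^((71+1)/4) = 32^18 mod 71.
Repeated squaring: 32^2≡30, 32^4≡48, 32^8≡32, 32^16≡30 (mod 71).
32^18 = 32^(16+2) ≡ 48 (mod 71).
Check: 48² = 2304 ≡ 32 (mod 71). The two roots are 23 and 48.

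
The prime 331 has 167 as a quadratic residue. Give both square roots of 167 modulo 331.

Since 331 ≡ 3 (mod 4), a square root of 167 is 167^((331+1)/4) = 167^83 mod 331.
Repeated squaring: 167^2≡85, 167^4≡274, 167^8≡270, 167^16≡80, 167^32≡111, 167^64≡74 (mod 331).
167^83 = 167^(64+16+2+1) ≡ 120 (mod 331).
Check: 120² = 14400 ≡ 167 (mod 331). The two roots are 120 and 211.

120, 211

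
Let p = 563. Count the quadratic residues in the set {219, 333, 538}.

(219/563) = -1 → non-residue.
(333/563) = -1 → non-residue.
(538/563) = -1 → non-residue.
Total quadratic residues among the 3: 0.

0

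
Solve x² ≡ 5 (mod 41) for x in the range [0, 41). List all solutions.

41 ≡ 1 (mod 4), so we find a root by search.
Trying successive values, 13² = 169 ≡ 5 (mod 41). The other root is 41 − 13 = 28.

13, 28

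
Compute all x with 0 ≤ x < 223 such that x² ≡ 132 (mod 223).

Since 223 ≡ 3 (mod 4), a square root of 132 is 132^((223+1)/4) = 132^56 mod 223.
Repeated squaring: 132^2≡30, 132^4≡8, 132^8≡64, 132^16≡82, 132^32≡34 (mod 223).
132^56 = 132^(32+16+8) ≡ 32 (mod 223).
Check: 32² = 1024 ≡ 132 (mod 223). The two roots are 32 and 191.

32, 191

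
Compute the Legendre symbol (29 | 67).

Euler's criterion: (29/67) ≡ 29^33 (mod 67).
29^2 ≡ 37 (mod 67)
29^4 ≡ 29 (mod 67)
29^8 ≡ 37 (mod 67)
29^16 ≡ 29 (mod 67)
29^32 ≡ 37 (mod 67)
29^33 = 29^(32+1) ≡ 1 (mod 67).
Result is 1, so (29/67) = 1.

1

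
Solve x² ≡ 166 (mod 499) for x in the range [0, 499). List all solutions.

93, 406

Since 499 ≡ 3 (mod 4), a square root of 166 is 166^((499+1)/4) = 166^125 mod 499.
Repeated squaring: 166^2≡111, 166^4≡345, 166^8≡263, 166^16≡307, 166^32≡437, 166^64≡351 (mod 499).
166^125 = 166^(64+32+16+8+4+1) ≡ 406 (mod 499).
Check: 406² = 164836 ≡ 166 (mod 499). The two roots are 93 and 406.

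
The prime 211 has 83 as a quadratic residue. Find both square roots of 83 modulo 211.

Since 211 ≡ 3 (mod 4), a square root of 83 is 83^((211+1)/4) = 83^53 mod 211.
Repeated squaring: 83^2≡137, 83^4≡201, 83^8≡100, 83^16≡83, 83^32≡137 (mod 211).
83^53 = 83^(32+16+4+1) ≡ 100 (mod 211).
Check: 100² = 10000 ≡ 83 (mod 211). The two roots are 100 and 111.

100, 111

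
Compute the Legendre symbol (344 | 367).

-1

Pull out 2^3: since 367 ≡ 7 (mod 8), (2/367) = +1, so (2/367)^3 = +1.
Reciprocity: 43 ≡ 3 and 367 ≡ 3 (mod 4), so (43/367) = −(367/43).
Reduce top mod 43: now compute (23/43).
Reciprocity: 23 ≡ 3 and 43 ≡ 3 (mod 4), so (23/43) = −(43/23).
Reduce top mod 23: now compute (20/23).
Pull out 2^2: since 23 ≡ 7 (mod 8), (2/23) = +1, so (2/23)^2 = +1.
Reciprocity: 5 ≡ 1 and 23 ≡ 3 (mod 4), so (5/23) = +(23/5).
Reduce top mod 5: now compute (3/5).
Reciprocity: 3 ≡ 3 and 5 ≡ 1 (mod 4), so (3/5) = +(5/3).
Reduce top mod 3: now compute (2/3).
Pull out 2: since 3 ≡ 3 (mod 8), (2/3) = -1.
Reached (1/3) = 1. Collecting the sign flips along the way, the symbol is -1.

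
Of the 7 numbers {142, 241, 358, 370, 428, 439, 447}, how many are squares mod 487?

(142/487) = +1 → QR.
(241/487) = +1 → QR.
(358/487) = -1 → non-residue.
(370/487) = +1 → QR.
(428/487) = +1 → QR.
(439/487) = +1 → QR.
(447/487) = +1 → QR.
Total quadratic residues among the 7: 6.

6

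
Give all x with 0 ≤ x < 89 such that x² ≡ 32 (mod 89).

89 ≡ 1 (mod 4), so we find a root by search.
Trying successive values, 11² = 121 ≡ 32 (mod 89). The other root is 89 − 11 = 78.

11, 78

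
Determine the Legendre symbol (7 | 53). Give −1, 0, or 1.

Reciprocity: 7 ≡ 3 and 53 ≡ 1 (mod 4), so (7/53) = +(53/7).
Reduce top mod 7: now compute (4/7).
Pull out 2^2: since 7 ≡ 7 (mod 8), (2/7) = +1, so (2/7)^2 = +1.
Reached (1/7) = 1. Collecting the sign flips along the way, the symbol is +1.

1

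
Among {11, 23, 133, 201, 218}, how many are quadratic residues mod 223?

(11/223) = -1 → non-residue.
(23/223) = -1 → non-residue.
(133/223) = +1 → QR.
(201/223) = +1 → QR.
(218/223) = +1 → QR.
Total quadratic residues among the 5: 3.

3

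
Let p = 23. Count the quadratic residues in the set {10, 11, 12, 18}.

2

(10/23) = -1 → non-residue.
(11/23) = -1 → non-residue.
(12/23) = +1 → QR.
(18/23) = +1 → QR.
Total quadratic residues among the 4: 2.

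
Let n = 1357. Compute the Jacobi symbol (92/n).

Pull out 2^2: since 1357 ≡ 5 (mod 8), (2/1357) = -1, so (2/1357)^2 = +1.
Reciprocity: 23 ≡ 3 and 1357 ≡ 1 (mod 4), so (23/1357) = +(1357/23).
Reduce top mod 23: now compute (0/23).
Top reduces to 0: gcd > 1, so the symbol is 0.

0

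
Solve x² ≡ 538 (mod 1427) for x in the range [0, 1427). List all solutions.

404, 1023

Since 1427 ≡ 3 (mod 4), a square root of 538 is 538^((1427+1)/4) = 538^357 mod 1427.
Repeated squaring: 538^2≡1190, 538^4≡516, 538^8≡834, 538^16≡607, 538^32≡283, 538^64≡177, 538^128≡1362, 538^256≡1371 (mod 1427).
538^357 = 538^(256+64+32+4+1) ≡ 404 (mod 1427).
Check: 404² = 163216 ≡ 538 (mod 1427). The two roots are 404 and 1023.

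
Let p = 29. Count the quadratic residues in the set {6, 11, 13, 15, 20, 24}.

(6/29) = +1 → QR.
(11/29) = -1 → non-residue.
(13/29) = +1 → QR.
(15/29) = -1 → non-residue.
(20/29) = +1 → QR.
(24/29) = +1 → QR.
Total quadratic residues among the 6: 4.

4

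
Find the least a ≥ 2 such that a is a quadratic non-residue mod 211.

(2/211) = −1, so 2 is the smallest positive non-residue mod 211.

2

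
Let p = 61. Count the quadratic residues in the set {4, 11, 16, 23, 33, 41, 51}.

(4/61) = +1 → QR.
(11/61) = -1 → non-residue.
(16/61) = +1 → QR.
(23/61) = -1 → non-residue.
(33/61) = -1 → non-residue.
(41/61) = +1 → QR.
(51/61) = -1 → non-residue.
Total quadratic residues among the 7: 3.

3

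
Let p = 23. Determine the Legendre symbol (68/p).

-1

First reduce: 68 ≡ 22 (mod 23).
Pull out 2: since 23 ≡ 7 (mod 8), (2/23) = +1.
Reciprocity: 11 ≡ 3 and 23 ≡ 3 (mod 4), so (11/23) = −(23/11).
Reduce top mod 11: now compute (1/11).
Reached (1/11) = 1. Collecting the sign flips along the way, the symbol is -1.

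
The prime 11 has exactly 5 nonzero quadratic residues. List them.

1,3,4,5,9

Square k = 1,…,5 (k and 11−k give the same square):
1²=1, 2²=4, 3²=9, 4²≡5, 5²≡3 (mod 11).
So the quadratic residues mod 11 are {1, 3, 4, 5, 9}.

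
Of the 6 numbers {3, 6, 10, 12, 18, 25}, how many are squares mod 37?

(3/37) = +1 → QR.
(6/37) = -1 → non-residue.
(10/37) = +1 → QR.
(12/37) = +1 → QR.
(18/37) = -1 → non-residue.
(25/37) = +1 → QR.
Total quadratic residues among the 6: 4.

4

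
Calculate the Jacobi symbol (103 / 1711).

Reciprocity: 103 ≡ 3 and 1711 ≡ 3 (mod 4), so (103/1711) = −(1711/103).
Reduce top mod 103: now compute (63/103).
Reciprocity: 63 ≡ 3 and 103 ≡ 3 (mod 4), so (63/103) = −(103/63).
Reduce top mod 63: now compute (40/63).
Pull out 2^3: since 63 ≡ 7 (mod 8), (2/63) = +1, so (2/63)^3 = +1.
Reciprocity: 5 ≡ 1 and 63 ≡ 3 (mod 4), so (5/63) = +(63/5).
Reduce top mod 5: now compute (3/5).
Reciprocity: 3 ≡ 3 and 5 ≡ 1 (mod 4), so (3/5) = +(5/3).
Reduce top mod 3: now compute (2/3).
Pull out 2: since 3 ≡ 3 (mod 8), (2/3) = -1.
Reached (1/3) = 1. Collecting the sign flips along the way, the symbol is -1.

-1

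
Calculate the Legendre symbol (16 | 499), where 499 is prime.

1

Pull out 2^4: since 499 ≡ 3 (mod 8), (2/499) = -1, so (2/499)^4 = +1.
Reached (1/499) = 1. Collecting the sign flips along the way, the symbol is +1.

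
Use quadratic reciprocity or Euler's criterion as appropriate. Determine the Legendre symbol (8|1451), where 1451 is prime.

-1

Pull out 2^3: since 1451 ≡ 3 (mod 8), (2/1451) = -1, so (2/1451)^3 = -1.
Reached (1/1451) = 1. Collecting the sign flips along the way, the symbol is -1.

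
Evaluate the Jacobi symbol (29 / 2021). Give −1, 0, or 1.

Reciprocity: 29 ≡ 1 and 2021 ≡ 1 (mod 4), so (29/2021) = +(2021/29).
Reduce top mod 29: now compute (20/29).
Pull out 2^2: since 29 ≡ 5 (mod 8), (2/29) = -1, so (2/29)^2 = +1.
Reciprocity: 5 ≡ 1 and 29 ≡ 1 (mod 4), so (5/29) = +(29/5).
Reduce top mod 5: now compute (4/5).
Pull out 2^2: since 5 ≡ 5 (mod 8), (2/5) = -1, so (2/5)^2 = +1.
Reached (1/5) = 1. Collecting the sign flips along the way, the symbol is +1.

1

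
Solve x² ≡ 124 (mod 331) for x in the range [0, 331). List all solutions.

64, 267

Since 331 ≡ 3 (mod 4), a square root of 124 is 124^((331+1)/4) = 124^83 mod 331.
Repeated squaring: 124^2≡150, 124^4≡323, 124^8≡64, 124^16≡124, 124^32≡150, 124^64≡323 (mod 331).
124^83 = 124^(64+16+2+1) ≡ 64 (mod 331).
Check: 64² = 4096 ≡ 124 (mod 331). The two roots are 64 and 267.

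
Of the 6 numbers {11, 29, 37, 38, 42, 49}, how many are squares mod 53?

6

(11/53) = +1 → QR.
(29/53) = +1 → QR.
(37/53) = +1 → QR.
(38/53) = +1 → QR.
(42/53) = +1 → QR.
(49/53) = +1 → QR.
Total quadratic residues among the 6: 6.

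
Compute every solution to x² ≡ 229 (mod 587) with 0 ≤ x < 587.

Since 587 ≡ 3 (mod 4), a square root of 229 is 229^((587+1)/4) = 229^147 mod 587.
Repeated squaring: 229^2≡198, 229^4≡462, 229^8≡363, 229^16≡281, 229^32≡303, 229^64≡237, 229^128≡404 (mod 587).
229^147 = 229^(128+16+2+1) ≡ 447 (mod 587).
Check: 447² = 199809 ≡ 229 (mod 587). The two roots are 140 and 447.

140, 447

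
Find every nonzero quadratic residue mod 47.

1, 2, 3, 4, 6, 7, 8, 9, 12, 14, 16, 17, 18, 21, 24, 25, 27, 28, 32, 34, 36, 37, 42

Square k = 1,…,23 (k and 47−k give the same square):
1²=1, 2²=4, 3²=9, 4²=16, 5²=25, 6²=36, 7²≡2, 8²≡17, 9²≡34, 10²≡6, 11²≡27, 12²≡3, 13²≡28, 14²≡8, 15²≡37, 16²≡21, 17²≡7, 18²≡42, 19²≡32, 20²≡24, 21²≡18, 22²≡14, 23²≡12 (mod 47).
So the quadratic residues mod 47 are {1, 2, 3, 4, 6, 7, 8, 9, 12, 14, 16, 17, 18, 21, 24, 25, 27, 28, 32, 34, 36, 37, 42}.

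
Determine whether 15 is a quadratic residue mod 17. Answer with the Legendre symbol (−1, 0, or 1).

1

Reciprocity: 15 ≡ 3 and 17 ≡ 1 (mod 4), so (15/17) = +(17/15).
Reduce top mod 15: now compute (2/15).
Pull out 2: since 15 ≡ 7 (mod 8), (2/15) = +1.
Reached (1/15) = 1. Collecting the sign flips along the way, the symbol is +1.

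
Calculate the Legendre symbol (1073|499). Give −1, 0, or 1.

-1

Euler's criterion: (1073/499) ≡ 75^249 (mod 499).
75^2 ≡ 136 (mod 499)
75^4 ≡ 33 (mod 499)
75^8 ≡ 91 (mod 499)
75^16 ≡ 297 (mod 499)
75^32 ≡ 385 (mod 499)
75^64 ≡ 22 (mod 499)
75^128 ≡ 484 (mod 499)
75^249 = 75^(128+64+32+16+8+1) ≡ 498 (mod 499).
Result is 498 ≡ −1, so (1073/499) = −1.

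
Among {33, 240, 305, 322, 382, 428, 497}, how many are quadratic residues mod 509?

3

(33/509) = -1 → non-residue.
(240/509) = -1 → non-residue.
(305/509) = -1 → non-residue.
(322/509) = +1 → QR.
(382/509) = +1 → QR.
(428/509) = +1 → QR.
(497/509) = -1 → non-residue.
Total quadratic residues among the 7: 3.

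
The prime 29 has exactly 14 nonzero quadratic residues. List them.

1 4 5 6 7 9 13 16 20 22 23 24 25 28

Square k = 1,…,14 (k and 29−k give the same square):
1²=1, 2²=4, 3²=9, 4²=16, 5²=25, 6²≡7, 7²≡20, 8²≡6, 9²≡23, 10²≡13, 11²≡5, 12²≡28, 13²≡24, 14²≡22 (mod 29).
So the quadratic residues mod 29 are {1, 4, 5, 6, 7, 9, 13, 16, 20, 22, 23, 24, 25, 28}.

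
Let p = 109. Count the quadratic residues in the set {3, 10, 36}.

2

(3/109) = +1 → QR.
(10/109) = -1 → non-residue.
(36/109) = +1 → QR.
Total quadratic residues among the 3: 2.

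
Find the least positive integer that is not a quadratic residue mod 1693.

2

(2/1693) = −1, so 2 is the smallest positive non-residue mod 1693.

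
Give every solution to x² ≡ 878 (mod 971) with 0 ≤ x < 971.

43, 928

Since 971 ≡ 3 (mod 4), a square root of 878 is 878^((971+1)/4) = 878^243 mod 971.
Repeated squaring: 878^2≡881, 878^4≡332, 878^8≡501, 878^16≡483, 878^32≡249, 878^64≡828, 878^128≡58 (mod 971).
878^243 = 878^(128+64+32+16+2+1) ≡ 928 (mod 971).
Check: 928² = 861184 ≡ 878 (mod 971). The two roots are 43 and 928.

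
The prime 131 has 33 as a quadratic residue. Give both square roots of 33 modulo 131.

65, 66

Since 131 ≡ 3 (mod 4), a square root of 33 is 33^((131+1)/4) = 33^33 mod 131.
Repeated squaring: 33^2≡41, 33^4≡109, 33^8≡91, 33^16≡28, 33^32≡129 (mod 131).
33^33 = 33^(32+1) ≡ 65 (mod 131).
Check: 65² = 4225 ≡ 33 (mod 131). The two roots are 65 and 66.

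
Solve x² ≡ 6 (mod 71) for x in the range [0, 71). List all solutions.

Since 71 ≡ 3 (mod 4), a square root of 6 is 6^((71+1)/4) = 6^18 mod 71.
Repeated squaring: 6^2≡36, 6^4≡18, 6^8≡40, 6^16≡38 (mod 71).
6^18 = 6^(16+2) ≡ 19 (mod 71).
Check: 19² = 361 ≡ 6 (mod 71). The two roots are 19 and 52.

19, 52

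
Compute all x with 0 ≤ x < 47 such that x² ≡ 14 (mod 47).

22, 25

Since 47 ≡ 3 (mod 4), a square root of 14 is 14^((47+1)/4) = 14^12 mod 47.
Repeated squaring: 14^2≡8, 14^4≡17, 14^8≡7 (mod 47).
14^12 = 14^(8+4) ≡ 25 (mod 47).
Check: 25² = 625 ≡ 14 (mod 47). The two roots are 22 and 25.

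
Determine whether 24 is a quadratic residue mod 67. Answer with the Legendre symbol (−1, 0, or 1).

1

Pull out 2^3: since 67 ≡ 3 (mod 8), (2/67) = -1, so (2/67)^3 = -1.
Reciprocity: 3 ≡ 3 and 67 ≡ 3 (mod 4), so (3/67) = −(67/3).
Reduce top mod 3: now compute (1/3).
Reached (1/3) = 1. Collecting the sign flips along the way, the symbol is +1.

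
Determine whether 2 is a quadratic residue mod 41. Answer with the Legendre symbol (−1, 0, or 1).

Pull out 2: since 41 ≡ 1 (mod 8), (2/41) = +1.
Reached (1/41) = 1. Collecting the sign flips along the way, the symbol is +1.

1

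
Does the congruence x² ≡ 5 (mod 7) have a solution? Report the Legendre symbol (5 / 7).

Reciprocity: 5 ≡ 1 and 7 ≡ 3 (mod 4), so (5/7) = +(7/5).
Reduce top mod 5: now compute (2/5).
Pull out 2: since 5 ≡ 5 (mod 8), (2/5) = -1.
Reached (1/5) = 1. Collecting the sign flips along the way, the symbol is -1.

-1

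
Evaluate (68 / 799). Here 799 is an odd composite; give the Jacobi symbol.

0

Pull out 2^2: since 799 ≡ 7 (mod 8), (2/799) = +1, so (2/799)^2 = +1.
Reciprocity: 17 ≡ 1 and 799 ≡ 3 (mod 4), so (17/799) = +(799/17).
Reduce top mod 17: now compute (0/17).
Top reduces to 0: gcd > 1, so the symbol is 0.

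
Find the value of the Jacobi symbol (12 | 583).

Pull out 2^2: since 583 ≡ 7 (mod 8), (2/583) = +1, so (2/583)^2 = +1.
Reciprocity: 3 ≡ 3 and 583 ≡ 3 (mod 4), so (3/583) = −(583/3).
Reduce top mod 3: now compute (1/3).
Reached (1/3) = 1. Collecting the sign flips along the way, the symbol is -1.

-1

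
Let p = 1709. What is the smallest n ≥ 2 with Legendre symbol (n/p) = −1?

(2/1709) = −1, so 2 is the smallest positive non-residue mod 1709.

2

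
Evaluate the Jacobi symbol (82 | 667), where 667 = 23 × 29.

Pull out 2: since 667 ≡ 3 (mod 8), (2/667) = -1.
Reciprocity: 41 ≡ 1 and 667 ≡ 3 (mod 4), so (41/667) = +(667/41).
Reduce top mod 41: now compute (11/41).
Reciprocity: 11 ≡ 3 and 41 ≡ 1 (mod 4), so (11/41) = +(41/11).
Reduce top mod 11: now compute (8/11).
Pull out 2^3: since 11 ≡ 3 (mod 8), (2/11) = -1, so (2/11)^3 = -1.
Reached (1/11) = 1. Collecting the sign flips along the way, the symbol is +1.

1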